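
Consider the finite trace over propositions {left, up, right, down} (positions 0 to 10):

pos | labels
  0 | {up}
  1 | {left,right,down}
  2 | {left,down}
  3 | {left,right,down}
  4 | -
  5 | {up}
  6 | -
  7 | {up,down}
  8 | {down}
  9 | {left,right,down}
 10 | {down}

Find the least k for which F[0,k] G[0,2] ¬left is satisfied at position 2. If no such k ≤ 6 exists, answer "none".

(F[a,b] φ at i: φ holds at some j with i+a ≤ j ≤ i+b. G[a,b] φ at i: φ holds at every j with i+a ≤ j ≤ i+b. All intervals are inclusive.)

2

Scan j = 2,3,… for G[0,2] ¬left:
  j=2: fails
  j=3: fails
  j=4: holds
First hit at j=4, so smallest k = 4-2 = 2.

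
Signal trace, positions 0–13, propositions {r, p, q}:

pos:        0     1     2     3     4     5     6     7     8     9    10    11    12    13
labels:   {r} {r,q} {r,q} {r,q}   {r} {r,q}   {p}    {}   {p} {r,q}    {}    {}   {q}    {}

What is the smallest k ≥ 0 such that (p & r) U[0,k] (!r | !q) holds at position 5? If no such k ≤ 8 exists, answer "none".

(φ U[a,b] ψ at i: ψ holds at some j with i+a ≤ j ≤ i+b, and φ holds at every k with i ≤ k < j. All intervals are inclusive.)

Need earliest j ≥ 5 with (!r | !q), and (p & r) at every k in [5,j-1].
  j=5: rhs fails.
  j=6: rhs holds but lhs fails at k=5.
  j=7: rhs holds but lhs fails at k=5.
  j=8: rhs holds but lhs fails at k=5.
  j=9: rhs fails.
  j=10: rhs holds but lhs fails at k=5.
  j=11: rhs holds but lhs fails at k=5.
  j=12: rhs holds but lhs fails at k=5.
  j=13: rhs holds but lhs fails at k=5.
No witness within the range → none.

none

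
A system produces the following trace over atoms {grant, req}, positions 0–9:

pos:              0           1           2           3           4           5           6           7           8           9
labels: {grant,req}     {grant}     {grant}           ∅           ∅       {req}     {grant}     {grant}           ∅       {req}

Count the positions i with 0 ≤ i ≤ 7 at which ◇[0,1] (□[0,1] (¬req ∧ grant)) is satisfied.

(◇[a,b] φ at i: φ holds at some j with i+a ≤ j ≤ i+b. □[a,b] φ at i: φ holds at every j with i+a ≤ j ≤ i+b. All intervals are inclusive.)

4

Evaluate at each i in [0,7]:
  i=0: ✓ (witness j=1)
  i=1: ✓ (witness j=1)
  i=2: ✗ (none in [2,3])
  i=3: ✗ (none in [3,4])
  i=4: ✗ (none in [4,5])
  i=5: ✓ (witness j=6)
  i=6: ✓ (witness j=6)
  i=7: ✗ (none in [7,8])
Positions where it holds: {0, 1, 5, 6} → 4.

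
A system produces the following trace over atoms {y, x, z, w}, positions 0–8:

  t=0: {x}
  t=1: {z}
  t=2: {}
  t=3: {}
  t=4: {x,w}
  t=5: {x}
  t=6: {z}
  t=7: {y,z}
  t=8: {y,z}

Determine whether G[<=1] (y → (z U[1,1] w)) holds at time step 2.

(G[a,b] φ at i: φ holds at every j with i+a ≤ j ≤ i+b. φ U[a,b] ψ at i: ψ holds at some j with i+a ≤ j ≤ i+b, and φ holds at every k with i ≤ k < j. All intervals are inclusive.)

Holds

Check (y → (z U[1,1] w)) at every j in [2,3]:
  j=2: antecedent false → ✓
  j=3: antecedent false → ✓
All positions satisfy it → formula holds.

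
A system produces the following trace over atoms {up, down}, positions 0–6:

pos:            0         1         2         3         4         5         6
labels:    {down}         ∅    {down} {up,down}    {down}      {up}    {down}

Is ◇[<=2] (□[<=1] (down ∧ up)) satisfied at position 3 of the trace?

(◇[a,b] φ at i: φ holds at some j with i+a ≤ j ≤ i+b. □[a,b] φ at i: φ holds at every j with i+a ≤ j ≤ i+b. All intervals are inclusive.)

Check □[<=1] (down ∧ up) at each j in [3,5]:
  j=3: fails at 4
  j=4: fails at 4
  j=5: fails at 5
No position in the window satisfies it → formula fails.

False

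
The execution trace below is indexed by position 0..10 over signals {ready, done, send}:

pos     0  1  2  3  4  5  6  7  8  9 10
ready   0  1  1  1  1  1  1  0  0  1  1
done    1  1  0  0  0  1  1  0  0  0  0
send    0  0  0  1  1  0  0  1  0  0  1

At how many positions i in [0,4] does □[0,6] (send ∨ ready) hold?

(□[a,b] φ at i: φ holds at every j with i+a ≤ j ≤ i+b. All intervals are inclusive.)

Evaluate at each i in [0,4]:
  i=0: ✗ (fails at j=0)
  i=1: ✓ (all of [1,7])
  i=2: ✗ (fails at j=8)
  i=3: ✗ (fails at j=8)
  i=4: ✗ (fails at j=8)
Positions where it holds: {1} → 1.

1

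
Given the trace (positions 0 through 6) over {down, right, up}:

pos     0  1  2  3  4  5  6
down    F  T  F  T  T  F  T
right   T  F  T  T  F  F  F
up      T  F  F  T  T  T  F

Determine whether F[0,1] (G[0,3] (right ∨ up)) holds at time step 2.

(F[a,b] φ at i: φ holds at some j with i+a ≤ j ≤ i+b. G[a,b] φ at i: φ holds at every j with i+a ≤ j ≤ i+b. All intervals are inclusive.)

True

Check G[0,3] (right ∨ up) at each j in [2,3]:
  j=2: holds on [2,5]
  j=3: fails at 6
Found at j=2 → formula holds.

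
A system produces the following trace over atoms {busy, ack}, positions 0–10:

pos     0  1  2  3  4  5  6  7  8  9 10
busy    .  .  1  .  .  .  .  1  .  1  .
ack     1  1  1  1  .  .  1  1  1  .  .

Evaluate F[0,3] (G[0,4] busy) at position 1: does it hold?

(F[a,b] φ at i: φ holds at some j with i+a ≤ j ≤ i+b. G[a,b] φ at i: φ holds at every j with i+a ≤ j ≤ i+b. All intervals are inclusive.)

Check G[0,4] busy at each j in [1,4]:
  j=1: fails at 1
  j=2: fails at 3
  j=3: fails at 3
  j=4: fails at 4
No position in the window satisfies it → formula fails.

Does not hold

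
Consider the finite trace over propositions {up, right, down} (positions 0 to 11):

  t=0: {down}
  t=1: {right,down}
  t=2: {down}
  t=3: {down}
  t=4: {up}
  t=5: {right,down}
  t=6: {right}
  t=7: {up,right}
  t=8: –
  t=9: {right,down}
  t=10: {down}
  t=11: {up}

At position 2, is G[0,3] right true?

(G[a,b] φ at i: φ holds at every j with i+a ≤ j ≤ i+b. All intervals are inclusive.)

Does not hold

Check right at every j in [2,5]:
  j=2: false
  j=3: false
  j=4: false
  j=5: true
Fails at j=2 → formula fails.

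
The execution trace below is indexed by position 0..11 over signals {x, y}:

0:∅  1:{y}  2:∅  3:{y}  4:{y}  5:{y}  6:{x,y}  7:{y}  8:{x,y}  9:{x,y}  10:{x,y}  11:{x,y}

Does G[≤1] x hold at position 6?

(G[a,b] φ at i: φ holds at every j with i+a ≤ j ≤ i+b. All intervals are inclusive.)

Check x at every j in [6,7]:
  j=6: true
  j=7: false
Fails at j=7 → formula fails.

No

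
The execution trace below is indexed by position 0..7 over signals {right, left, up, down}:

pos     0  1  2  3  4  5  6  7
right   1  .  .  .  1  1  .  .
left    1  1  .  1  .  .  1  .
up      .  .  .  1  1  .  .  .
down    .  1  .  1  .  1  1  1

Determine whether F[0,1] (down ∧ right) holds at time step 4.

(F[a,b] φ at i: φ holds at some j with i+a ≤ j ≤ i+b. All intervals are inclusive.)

Holds

Check (down ∧ right) at each j in [4,5]:
  j=4: false
  j=5: true
Found at j=5 → formula holds.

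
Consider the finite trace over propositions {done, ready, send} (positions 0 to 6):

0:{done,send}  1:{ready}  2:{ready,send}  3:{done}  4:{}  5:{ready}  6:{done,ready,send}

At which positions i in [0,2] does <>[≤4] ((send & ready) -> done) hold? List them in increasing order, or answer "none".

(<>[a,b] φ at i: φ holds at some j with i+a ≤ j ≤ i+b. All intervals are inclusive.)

Evaluate at each i in [0,2]:
  i=0: ✓ (witness j=0)
  i=1: ✓ (witness j=1)
  i=2: ✓ (witness j=3)

0, 1, 2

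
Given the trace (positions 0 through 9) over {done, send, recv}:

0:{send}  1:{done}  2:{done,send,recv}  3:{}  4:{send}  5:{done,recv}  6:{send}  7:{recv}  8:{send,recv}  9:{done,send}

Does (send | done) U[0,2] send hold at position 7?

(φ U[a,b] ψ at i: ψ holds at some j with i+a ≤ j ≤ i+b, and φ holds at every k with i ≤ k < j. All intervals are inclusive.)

No

Need some j in [7,9] with send, and (send | done) at every k in [7,j-1].
  j=7: send false.
  j=8: send holds, but (send | done) fails at k=7 → not this j.
  j=9: send holds, but (send | done) fails at k=7 → not this j.
No j in the window works → until fails.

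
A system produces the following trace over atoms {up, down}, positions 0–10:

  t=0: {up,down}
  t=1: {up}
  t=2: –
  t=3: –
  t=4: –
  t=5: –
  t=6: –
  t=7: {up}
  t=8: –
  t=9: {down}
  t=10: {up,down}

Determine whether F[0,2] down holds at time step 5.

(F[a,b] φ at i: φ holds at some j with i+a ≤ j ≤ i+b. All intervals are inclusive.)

Check down at each j in [5,7]:
  j=5: false
  j=6: false
  j=7: false
No position in the window satisfies it → formula fails.

Does not hold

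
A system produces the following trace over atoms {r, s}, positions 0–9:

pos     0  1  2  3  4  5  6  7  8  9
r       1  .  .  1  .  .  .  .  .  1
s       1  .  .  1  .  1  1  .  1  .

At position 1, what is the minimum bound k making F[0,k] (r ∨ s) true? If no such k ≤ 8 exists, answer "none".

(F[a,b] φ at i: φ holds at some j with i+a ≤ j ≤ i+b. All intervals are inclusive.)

2

Scan j = 1,2,… for (r ∨ s):
  j=1: fails
  j=2: fails
  j=3: holds
First hit at j=3, so smallest k = 3-1 = 2.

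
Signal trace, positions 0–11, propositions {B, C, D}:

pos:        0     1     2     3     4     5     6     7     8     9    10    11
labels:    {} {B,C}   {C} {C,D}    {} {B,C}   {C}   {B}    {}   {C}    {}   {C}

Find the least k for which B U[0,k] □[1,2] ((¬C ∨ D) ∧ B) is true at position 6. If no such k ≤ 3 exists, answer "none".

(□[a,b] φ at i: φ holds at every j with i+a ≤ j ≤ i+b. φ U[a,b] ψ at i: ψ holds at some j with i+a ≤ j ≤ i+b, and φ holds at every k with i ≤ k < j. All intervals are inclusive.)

none

Need earliest j ≥ 6 with □[1,2] ((¬C ∨ D) ∧ B), and B at every k in [6,j-1].
  j=6: rhs fails.
  j=7: rhs fails.
  j=8: rhs fails.
  j=9: rhs fails.
No witness within the range → none.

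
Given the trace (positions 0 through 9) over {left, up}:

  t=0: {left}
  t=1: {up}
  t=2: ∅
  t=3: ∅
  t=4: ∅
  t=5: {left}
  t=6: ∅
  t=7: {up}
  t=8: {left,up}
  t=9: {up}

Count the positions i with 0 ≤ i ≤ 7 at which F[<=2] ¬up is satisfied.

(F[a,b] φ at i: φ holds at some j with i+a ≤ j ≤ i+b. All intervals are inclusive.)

7

Evaluate at each i in [0,7]:
  i=0: ✓ (witness j=0)
  i=1: ✓ (witness j=2)
  i=2: ✓ (witness j=2)
  i=3: ✓ (witness j=3)
  i=4: ✓ (witness j=4)
  i=5: ✓ (witness j=5)
  i=6: ✓ (witness j=6)
  i=7: ✗ (none in [7,9])
Positions where it holds: {0, 1, 2, 3, 4, 5, 6} → 7.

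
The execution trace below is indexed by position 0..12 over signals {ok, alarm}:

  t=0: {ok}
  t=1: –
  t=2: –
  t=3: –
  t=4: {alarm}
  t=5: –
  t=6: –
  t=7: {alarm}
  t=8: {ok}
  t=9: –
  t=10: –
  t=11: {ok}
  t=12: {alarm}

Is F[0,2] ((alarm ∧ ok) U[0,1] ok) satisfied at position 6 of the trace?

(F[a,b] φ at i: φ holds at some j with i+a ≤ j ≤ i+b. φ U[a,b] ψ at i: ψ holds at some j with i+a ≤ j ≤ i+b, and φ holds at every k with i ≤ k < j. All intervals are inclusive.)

Holds

Check ((alarm ∧ ok) U[0,1] ok) at each j in [6,8]:
  j=6: fails
  j=7: fails
  j=8: holds
Found at j=8 → formula holds.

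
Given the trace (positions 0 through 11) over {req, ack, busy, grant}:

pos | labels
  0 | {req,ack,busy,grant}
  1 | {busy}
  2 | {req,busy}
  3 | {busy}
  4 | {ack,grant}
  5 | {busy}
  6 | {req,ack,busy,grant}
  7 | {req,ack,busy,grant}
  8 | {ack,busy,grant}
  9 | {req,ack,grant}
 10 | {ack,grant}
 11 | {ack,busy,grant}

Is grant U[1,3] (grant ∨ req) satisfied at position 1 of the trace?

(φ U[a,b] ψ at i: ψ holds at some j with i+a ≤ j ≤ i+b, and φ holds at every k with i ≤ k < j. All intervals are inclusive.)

Need some j in [2,4] with (grant ∨ req), and grant at every k in [1,j-1].
  j=2: (grant ∨ req) holds, but grant fails at k=1 → not this j.
  j=3: (grant ∨ req) false.
  j=4: (grant ∨ req) holds, but grant fails at k=1 → not this j.
No j in the window works → until fails.

False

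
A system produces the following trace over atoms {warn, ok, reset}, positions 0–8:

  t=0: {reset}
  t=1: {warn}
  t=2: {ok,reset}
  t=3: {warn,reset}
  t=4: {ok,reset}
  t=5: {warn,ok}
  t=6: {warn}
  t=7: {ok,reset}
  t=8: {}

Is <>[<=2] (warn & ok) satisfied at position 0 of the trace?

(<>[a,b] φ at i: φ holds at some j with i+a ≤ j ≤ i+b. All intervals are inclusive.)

Check (warn & ok) at each j in [0,2]:
  j=0: false
  j=1: false
  j=2: false
No position in the window satisfies it → formula fails.

Does not hold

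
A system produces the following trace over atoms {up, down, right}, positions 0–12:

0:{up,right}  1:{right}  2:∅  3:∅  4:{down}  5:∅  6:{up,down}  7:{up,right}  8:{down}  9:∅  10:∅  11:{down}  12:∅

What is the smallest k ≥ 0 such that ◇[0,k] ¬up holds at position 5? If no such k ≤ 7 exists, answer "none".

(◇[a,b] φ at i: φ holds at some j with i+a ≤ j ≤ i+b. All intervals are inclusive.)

0

Scan j = 5,6,… for ¬up:
  j=5: holds
First hit at j=5, so smallest k = 5-5 = 0.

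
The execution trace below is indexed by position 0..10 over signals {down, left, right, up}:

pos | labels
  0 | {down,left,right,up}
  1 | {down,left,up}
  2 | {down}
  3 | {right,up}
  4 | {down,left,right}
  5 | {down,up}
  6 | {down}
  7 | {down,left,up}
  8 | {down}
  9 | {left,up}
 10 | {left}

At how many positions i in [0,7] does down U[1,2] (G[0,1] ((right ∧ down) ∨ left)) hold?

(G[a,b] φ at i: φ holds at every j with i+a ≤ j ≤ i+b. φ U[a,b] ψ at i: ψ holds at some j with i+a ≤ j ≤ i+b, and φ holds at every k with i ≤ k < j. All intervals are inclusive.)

Evaluate at each i in [0,7]:
  i=0: ✗ (no rhs in [1,2])
  i=1: ✗ (no rhs in [2,3])
  i=2: ✗ (no rhs in [3,4])
  i=3: ✗ (no rhs in [4,5])
  i=4: ✗ (no rhs in [5,6])
  i=5: ✗ (no rhs in [6,7])
  i=6: ✗ (no rhs in [7,8])
  i=7: ✓ (rhs at j=9; lhs holds on [7,8])
Positions where it holds: {7} → 1.

1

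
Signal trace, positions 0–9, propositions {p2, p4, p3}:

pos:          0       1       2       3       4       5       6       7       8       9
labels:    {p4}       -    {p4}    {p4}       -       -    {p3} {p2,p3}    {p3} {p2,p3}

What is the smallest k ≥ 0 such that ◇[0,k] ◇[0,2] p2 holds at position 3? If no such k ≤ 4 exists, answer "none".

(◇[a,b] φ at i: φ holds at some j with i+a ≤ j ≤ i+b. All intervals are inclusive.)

Scan j = 3,4,… for ◇[0,2] p2:
  j=3: fails
  j=4: fails
  j=5: holds
First hit at j=5, so smallest k = 5-3 = 2.

2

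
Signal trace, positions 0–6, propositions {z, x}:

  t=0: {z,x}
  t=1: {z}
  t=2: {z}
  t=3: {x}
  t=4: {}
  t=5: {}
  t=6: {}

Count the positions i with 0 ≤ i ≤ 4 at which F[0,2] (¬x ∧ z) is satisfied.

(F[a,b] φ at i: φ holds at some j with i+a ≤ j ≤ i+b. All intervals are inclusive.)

Evaluate at each i in [0,4]:
  i=0: ✓ (witness j=1)
  i=1: ✓ (witness j=1)
  i=2: ✓ (witness j=2)
  i=3: ✗ (none in [3,5])
  i=4: ✗ (none in [4,6])
Positions where it holds: {0, 1, 2} → 3.

3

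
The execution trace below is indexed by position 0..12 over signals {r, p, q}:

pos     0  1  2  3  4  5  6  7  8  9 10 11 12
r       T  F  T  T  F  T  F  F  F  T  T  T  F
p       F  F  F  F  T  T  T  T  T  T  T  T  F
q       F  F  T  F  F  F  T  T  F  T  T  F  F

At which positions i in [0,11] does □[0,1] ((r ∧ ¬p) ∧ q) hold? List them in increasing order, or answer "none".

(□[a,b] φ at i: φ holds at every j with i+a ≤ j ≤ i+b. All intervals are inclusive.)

Evaluate at each i in [0,11]:
  i=0: ✗ (fails at j=0)
  i=1: ✗ (fails at j=1)
  i=2: ✗ (fails at j=3)
  i=3: ✗ (fails at j=3)
  i=4: ✗ (fails at j=4)
  i=5: ✗ (fails at j=5)
  i=6: ✗ (fails at j=6)
  i=7: ✗ (fails at j=7)
  i=8: ✗ (fails at j=8)
  i=9: ✗ (fails at j=9)
  i=10: ✗ (fails at j=10)
  i=11: ✗ (fails at j=11)

none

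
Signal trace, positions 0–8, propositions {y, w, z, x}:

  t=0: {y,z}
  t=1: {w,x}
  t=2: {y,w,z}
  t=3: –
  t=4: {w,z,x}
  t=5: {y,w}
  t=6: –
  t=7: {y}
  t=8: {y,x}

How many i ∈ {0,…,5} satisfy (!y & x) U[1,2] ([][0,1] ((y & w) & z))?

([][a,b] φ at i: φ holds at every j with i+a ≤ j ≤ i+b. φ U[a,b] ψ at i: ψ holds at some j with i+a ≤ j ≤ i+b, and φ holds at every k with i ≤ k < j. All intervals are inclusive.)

Evaluate at each i in [0,5]:
  i=0: ✗ (no rhs in [1,2])
  i=1: ✗ (no rhs in [2,3])
  i=2: ✗ (no rhs in [3,4])
  i=3: ✗ (no rhs in [4,5])
  i=4: ✗ (no rhs in [5,6])
  i=5: ✗ (no rhs in [6,7])
Positions where it holds: {} → 0.

0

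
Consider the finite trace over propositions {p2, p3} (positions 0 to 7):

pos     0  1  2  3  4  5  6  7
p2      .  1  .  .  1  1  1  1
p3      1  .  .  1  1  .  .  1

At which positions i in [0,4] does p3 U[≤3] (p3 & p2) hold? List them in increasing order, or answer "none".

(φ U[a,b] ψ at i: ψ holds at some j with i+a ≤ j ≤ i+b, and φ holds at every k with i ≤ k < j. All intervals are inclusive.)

3, 4

Evaluate at each i in [0,4]:
  i=0: ✗ (no rhs in [0,3])
  i=1: ✗ (lhs fails at k=1 before rhs at j=4)
  i=2: ✗ (lhs fails at k=2 before rhs at j=4)
  i=3: ✓ (rhs at j=4; lhs holds on [3,3])
  i=4: ✓ (rhs at j=4)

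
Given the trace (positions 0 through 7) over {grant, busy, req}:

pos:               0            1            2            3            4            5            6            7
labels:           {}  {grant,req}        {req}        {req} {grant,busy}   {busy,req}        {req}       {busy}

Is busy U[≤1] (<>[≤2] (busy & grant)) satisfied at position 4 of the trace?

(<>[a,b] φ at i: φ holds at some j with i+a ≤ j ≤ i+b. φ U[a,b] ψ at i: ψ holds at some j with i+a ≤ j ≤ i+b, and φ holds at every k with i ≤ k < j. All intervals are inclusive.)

Need some j in [4,5] with <>[≤2] (busy & grant), and busy at every k in [4,j-1].
  j=4: <>[≤2] (busy & grant) holds; no prefix to check → satisfied.

Yes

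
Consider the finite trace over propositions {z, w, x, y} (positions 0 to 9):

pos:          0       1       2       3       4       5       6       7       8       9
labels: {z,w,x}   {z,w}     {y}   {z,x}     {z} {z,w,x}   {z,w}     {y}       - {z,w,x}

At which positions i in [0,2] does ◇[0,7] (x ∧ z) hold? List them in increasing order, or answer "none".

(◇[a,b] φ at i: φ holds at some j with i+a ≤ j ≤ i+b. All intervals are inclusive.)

0, 1, 2

Evaluate at each i in [0,2]:
  i=0: ✓ (witness j=0)
  i=1: ✓ (witness j=3)
  i=2: ✓ (witness j=3)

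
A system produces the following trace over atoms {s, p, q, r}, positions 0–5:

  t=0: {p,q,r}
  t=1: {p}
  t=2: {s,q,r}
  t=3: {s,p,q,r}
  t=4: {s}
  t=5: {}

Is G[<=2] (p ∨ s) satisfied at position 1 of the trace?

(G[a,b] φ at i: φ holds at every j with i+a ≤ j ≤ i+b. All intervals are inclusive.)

True

Check (p ∨ s) at every j in [1,3]:
  j=1: true
  j=2: true
  j=3: true
All positions satisfy it → formula holds.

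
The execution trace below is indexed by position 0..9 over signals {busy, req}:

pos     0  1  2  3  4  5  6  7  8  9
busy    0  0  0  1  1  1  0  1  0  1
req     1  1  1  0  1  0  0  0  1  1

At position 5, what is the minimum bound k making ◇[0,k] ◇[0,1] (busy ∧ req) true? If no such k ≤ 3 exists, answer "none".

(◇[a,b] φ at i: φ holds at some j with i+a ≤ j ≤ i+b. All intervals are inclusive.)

Scan j = 5,6,… for ◇[0,1] (busy ∧ req):
  j=5: fails
  j=6: fails
  j=7: fails
  j=8: holds
First hit at j=8, so smallest k = 8-5 = 3.

3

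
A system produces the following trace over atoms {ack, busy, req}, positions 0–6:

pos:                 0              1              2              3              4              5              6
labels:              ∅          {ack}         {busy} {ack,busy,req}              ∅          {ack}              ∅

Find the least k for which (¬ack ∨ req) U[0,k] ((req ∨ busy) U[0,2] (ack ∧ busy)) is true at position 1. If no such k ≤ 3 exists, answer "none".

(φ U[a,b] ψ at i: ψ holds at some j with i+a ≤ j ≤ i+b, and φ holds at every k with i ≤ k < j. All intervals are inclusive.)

Need earliest j ≥ 1 with ((req ∨ busy) U[0,2] (ack ∧ busy)), and (¬ack ∨ req) at every k in [1,j-1].
  j=1: rhs fails.
  j=2: rhs holds but lhs fails at k=1.
  j=3: rhs holds but lhs fails at k=1.
  j=4: rhs fails.
No witness within the range → none.

none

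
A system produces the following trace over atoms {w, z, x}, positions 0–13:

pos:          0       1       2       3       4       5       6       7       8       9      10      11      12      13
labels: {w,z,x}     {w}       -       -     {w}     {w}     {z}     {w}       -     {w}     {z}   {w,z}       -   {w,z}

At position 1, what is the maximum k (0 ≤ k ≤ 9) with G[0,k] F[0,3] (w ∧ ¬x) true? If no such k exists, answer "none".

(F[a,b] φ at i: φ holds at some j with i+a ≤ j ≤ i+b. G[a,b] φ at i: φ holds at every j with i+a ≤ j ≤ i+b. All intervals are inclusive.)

9

F[0,3] (w ∧ ¬x) must hold from j=1 onward; find where it first fails.
  j=1: holds
  j=2: holds
  j=3: holds
  j=4: holds
  j=5: holds
  j=6: holds
  j=7: holds
  j=8: holds
  j=9: holds
  j=10: holds
Holds through j=10; largest k = 9.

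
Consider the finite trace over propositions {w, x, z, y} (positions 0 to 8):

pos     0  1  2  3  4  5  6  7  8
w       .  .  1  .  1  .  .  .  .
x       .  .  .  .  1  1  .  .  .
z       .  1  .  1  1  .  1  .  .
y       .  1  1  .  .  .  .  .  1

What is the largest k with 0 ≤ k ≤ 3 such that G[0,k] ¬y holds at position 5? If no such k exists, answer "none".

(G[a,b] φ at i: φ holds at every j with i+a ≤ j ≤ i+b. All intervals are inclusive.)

2

¬y must hold from j=5 onward; find where it first fails.
  j=5: holds
  j=6: holds
  j=7: holds
  j=8: fails
Holds on [5,7], so largest k = 2.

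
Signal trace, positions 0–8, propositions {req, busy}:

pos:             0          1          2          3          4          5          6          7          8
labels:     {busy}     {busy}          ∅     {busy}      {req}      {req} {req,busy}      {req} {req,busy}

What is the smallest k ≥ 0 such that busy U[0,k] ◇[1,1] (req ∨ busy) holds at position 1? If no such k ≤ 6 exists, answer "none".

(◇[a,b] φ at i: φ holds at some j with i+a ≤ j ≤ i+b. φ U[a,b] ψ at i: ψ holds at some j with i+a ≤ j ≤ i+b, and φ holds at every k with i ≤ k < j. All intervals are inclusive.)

Need earliest j ≥ 1 with ◇[1,1] (req ∨ busy), and busy at every k in [1,j-1].
  j=1: rhs fails.
  j=2: rhs holds; lhs holds on [1,1]. k = 1.

1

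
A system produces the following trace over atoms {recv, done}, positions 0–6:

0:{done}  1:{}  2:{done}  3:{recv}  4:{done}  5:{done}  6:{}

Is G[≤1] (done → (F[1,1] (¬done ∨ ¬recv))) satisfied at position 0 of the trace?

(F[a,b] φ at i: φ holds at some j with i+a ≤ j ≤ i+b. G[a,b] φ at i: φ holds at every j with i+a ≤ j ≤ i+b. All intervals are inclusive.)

Check (done → (F[1,1] (¬done ∨ ¬recv))) at every j in [0,1]:
  j=0: antecedent true; consequent holds (witness at 1) → ✓
  j=1: antecedent false → ✓
All positions satisfy it → formula holds.

Holds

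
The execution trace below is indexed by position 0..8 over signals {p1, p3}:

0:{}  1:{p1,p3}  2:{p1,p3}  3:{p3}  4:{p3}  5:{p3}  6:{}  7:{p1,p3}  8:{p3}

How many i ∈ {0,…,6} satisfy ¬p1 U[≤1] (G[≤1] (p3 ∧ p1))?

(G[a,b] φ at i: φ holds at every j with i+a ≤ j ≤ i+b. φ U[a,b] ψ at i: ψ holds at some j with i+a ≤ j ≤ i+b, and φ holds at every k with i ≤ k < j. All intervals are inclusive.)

2

Evaluate at each i in [0,6]:
  i=0: ✓ (rhs at j=1; lhs holds on [0,0])
  i=1: ✓ (rhs at j=1)
  i=2: ✗ (no rhs in [2,3])
  i=3: ✗ (no rhs in [3,4])
  i=4: ✗ (no rhs in [4,5])
  i=5: ✗ (no rhs in [5,6])
  i=6: ✗ (no rhs in [6,7])
Positions where it holds: {0, 1} → 2.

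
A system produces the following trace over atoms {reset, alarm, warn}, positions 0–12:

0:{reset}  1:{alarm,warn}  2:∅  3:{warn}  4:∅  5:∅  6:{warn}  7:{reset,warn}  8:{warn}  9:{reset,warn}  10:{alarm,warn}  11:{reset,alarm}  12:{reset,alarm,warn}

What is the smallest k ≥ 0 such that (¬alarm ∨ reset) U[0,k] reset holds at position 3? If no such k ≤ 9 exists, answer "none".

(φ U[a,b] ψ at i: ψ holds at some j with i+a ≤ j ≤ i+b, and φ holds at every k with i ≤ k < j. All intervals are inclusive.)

Need earliest j ≥ 3 with reset, and (¬alarm ∨ reset) at every k in [3,j-1].
  j=3: rhs fails.
  j=4: rhs fails.
  j=5: rhs fails.
  j=6: rhs fails.
  j=7: rhs holds; lhs holds on [3,6]. k = 4.

4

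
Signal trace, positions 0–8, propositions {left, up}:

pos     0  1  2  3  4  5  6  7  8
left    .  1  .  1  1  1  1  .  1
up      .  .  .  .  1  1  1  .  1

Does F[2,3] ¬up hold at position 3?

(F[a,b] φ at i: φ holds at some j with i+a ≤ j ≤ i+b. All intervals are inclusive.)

Check ¬up at each j in [5,6]:
  j=5: false
  j=6: false
No position in the window satisfies it → formula fails.

No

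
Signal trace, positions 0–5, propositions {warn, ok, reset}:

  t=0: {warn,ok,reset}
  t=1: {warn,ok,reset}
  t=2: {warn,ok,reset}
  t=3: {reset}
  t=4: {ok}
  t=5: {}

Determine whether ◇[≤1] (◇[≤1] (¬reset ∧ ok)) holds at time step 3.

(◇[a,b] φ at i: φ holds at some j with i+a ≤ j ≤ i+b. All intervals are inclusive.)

Check ◇[≤1] (¬reset ∧ ok) at each j in [3,4]:
  j=3: holds (witness at 4)
  j=4: holds (witness at 4)
Found at j=3 → formula holds.

Holds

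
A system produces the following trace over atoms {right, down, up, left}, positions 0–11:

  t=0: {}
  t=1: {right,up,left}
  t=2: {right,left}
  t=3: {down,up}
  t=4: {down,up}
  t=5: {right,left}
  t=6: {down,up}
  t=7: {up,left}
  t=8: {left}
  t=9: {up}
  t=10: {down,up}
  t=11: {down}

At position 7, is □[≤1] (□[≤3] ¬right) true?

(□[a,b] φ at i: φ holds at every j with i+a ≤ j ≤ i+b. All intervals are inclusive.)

Check □[≤3] ¬right at every j in [7,8]:
  j=7: holds on [7,10]
  j=8: holds on [8,11]
All positions satisfy it → formula holds.

Yes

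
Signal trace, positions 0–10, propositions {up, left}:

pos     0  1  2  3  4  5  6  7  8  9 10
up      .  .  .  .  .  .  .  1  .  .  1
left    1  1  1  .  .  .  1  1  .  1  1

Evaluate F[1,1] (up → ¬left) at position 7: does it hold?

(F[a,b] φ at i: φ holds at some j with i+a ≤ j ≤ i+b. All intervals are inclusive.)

Check (up → ¬left) at each j in [8,8]:
  j=8: true
Found at j=8 → formula holds.

Holds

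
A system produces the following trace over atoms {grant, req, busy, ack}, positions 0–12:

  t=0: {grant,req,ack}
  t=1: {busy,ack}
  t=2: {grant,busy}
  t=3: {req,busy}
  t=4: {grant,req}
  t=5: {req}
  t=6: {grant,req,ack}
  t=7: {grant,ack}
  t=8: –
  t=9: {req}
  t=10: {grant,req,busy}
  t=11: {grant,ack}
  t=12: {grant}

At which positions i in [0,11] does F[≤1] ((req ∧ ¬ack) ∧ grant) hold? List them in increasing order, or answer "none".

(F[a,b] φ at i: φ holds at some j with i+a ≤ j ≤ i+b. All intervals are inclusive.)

3, 4, 9, 10

Evaluate at each i in [0,11]:
  i=0: ✗ (none in [0,1])
  i=1: ✗ (none in [1,2])
  i=2: ✗ (none in [2,3])
  i=3: ✓ (witness j=4)
  i=4: ✓ (witness j=4)
  i=5: ✗ (none in [5,6])
  i=6: ✗ (none in [6,7])
  i=7: ✗ (none in [7,8])
  i=8: ✗ (none in [8,9])
  i=9: ✓ (witness j=10)
  i=10: ✓ (witness j=10)
  i=11: ✗ (none in [11,12])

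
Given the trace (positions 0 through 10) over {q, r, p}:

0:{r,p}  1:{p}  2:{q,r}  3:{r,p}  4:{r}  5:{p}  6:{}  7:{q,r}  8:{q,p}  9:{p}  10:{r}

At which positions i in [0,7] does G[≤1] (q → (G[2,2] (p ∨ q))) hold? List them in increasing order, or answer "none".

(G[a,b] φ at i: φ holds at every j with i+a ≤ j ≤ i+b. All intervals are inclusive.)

Evaluate at each i in [0,7]:
  i=0: ✓ (all of [0,1])
  i=1: ✗ (fails at j=2)
  i=2: ✗ (fails at j=2)
  i=3: ✓ (all of [3,4])
  i=4: ✓ (all of [4,5])
  i=5: ✓ (all of [5,6])
  i=6: ✓ (all of [6,7])
  i=7: ✗ (fails at j=8)

0, 3, 4, 5, 6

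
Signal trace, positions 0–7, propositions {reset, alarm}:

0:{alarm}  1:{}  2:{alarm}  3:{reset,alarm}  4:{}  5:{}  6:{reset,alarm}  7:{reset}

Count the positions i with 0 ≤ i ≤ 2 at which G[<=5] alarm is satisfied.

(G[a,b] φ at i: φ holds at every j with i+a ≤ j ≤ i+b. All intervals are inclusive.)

0

Evaluate at each i in [0,2]:
  i=0: ✗ (fails at j=1)
  i=1: ✗ (fails at j=1)
  i=2: ✗ (fails at j=4)
Positions where it holds: {} → 0.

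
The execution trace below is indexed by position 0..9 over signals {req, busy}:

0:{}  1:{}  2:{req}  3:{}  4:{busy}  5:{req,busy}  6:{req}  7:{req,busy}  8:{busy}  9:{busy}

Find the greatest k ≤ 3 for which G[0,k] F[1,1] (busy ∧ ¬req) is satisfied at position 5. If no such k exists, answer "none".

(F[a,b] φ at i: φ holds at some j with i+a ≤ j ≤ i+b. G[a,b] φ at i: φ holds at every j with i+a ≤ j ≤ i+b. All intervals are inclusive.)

F[1,1] (busy ∧ ¬req) must hold from j=5 onward; find where it first fails.
  j=5: fails → no k works.

none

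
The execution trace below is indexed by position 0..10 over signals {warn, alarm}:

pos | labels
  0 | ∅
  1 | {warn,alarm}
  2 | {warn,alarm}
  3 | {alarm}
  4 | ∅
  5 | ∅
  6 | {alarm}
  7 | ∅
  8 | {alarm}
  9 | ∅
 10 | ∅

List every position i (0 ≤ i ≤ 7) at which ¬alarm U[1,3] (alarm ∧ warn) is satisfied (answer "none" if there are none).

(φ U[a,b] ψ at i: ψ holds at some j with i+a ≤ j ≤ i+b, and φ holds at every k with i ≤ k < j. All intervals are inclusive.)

Evaluate at each i in [0,7]:
  i=0: ✓ (rhs at j=1; lhs holds on [0,0])
  i=1: ✗ (lhs fails at k=1 before rhs at j=2)
  i=2: ✗ (no rhs in [3,5])
  i=3: ✗ (no rhs in [4,6])
  i=4: ✗ (no rhs in [5,7])
  i=5: ✗ (no rhs in [6,8])
  i=6: ✗ (no rhs in [7,9])
  i=7: ✗ (no rhs in [8,10])

0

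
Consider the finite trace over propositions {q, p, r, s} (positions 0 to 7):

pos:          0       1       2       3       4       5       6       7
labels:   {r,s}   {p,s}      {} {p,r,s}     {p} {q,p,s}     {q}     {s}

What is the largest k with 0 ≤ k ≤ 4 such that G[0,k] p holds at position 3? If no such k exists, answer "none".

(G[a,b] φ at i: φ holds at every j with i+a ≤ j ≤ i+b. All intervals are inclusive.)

2

p must hold from j=3 onward; find where it first fails.
  j=3: holds
  j=4: holds
  j=5: holds
  j=6: fails
Holds on [3,5], so largest k = 2.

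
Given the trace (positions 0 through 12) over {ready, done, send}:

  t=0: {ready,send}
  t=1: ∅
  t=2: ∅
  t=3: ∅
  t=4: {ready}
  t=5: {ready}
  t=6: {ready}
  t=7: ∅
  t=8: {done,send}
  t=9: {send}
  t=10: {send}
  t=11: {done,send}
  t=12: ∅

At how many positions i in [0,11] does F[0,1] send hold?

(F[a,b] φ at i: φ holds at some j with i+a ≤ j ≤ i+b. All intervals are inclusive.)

Evaluate at each i in [0,11]:
  i=0: ✓ (witness j=0)
  i=1: ✗ (none in [1,2])
  i=2: ✗ (none in [2,3])
  i=3: ✗ (none in [3,4])
  i=4: ✗ (none in [4,5])
  i=5: ✗ (none in [5,6])
  i=6: ✗ (none in [6,7])
  i=7: ✓ (witness j=8)
  i=8: ✓ (witness j=8)
  i=9: ✓ (witness j=9)
  i=10: ✓ (witness j=10)
  i=11: ✓ (witness j=11)
Positions where it holds: {0, 7, 8, 9, 10, 11} → 6.

6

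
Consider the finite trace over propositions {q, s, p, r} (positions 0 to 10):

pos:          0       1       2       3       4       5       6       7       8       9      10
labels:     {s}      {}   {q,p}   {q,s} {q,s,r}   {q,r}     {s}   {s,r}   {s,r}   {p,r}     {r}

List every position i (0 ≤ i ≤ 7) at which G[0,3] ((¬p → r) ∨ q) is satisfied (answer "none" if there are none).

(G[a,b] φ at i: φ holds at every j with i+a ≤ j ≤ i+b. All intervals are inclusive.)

Evaluate at each i in [0,7]:
  i=0: ✗ (fails at j=0)
  i=1: ✗ (fails at j=1)
  i=2: ✓ (all of [2,5])
  i=3: ✗ (fails at j=6)
  i=4: ✗ (fails at j=6)
  i=5: ✗ (fails at j=6)
  i=6: ✗ (fails at j=6)
  i=7: ✓ (all of [7,10])

2, 7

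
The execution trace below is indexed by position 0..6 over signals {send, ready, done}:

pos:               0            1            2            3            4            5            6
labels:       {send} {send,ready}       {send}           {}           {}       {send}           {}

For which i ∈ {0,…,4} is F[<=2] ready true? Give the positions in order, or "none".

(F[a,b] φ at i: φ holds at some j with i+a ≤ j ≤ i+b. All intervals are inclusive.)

0, 1

Evaluate at each i in [0,4]:
  i=0: ✓ (witness j=1)
  i=1: ✓ (witness j=1)
  i=2: ✗ (none in [2,4])
  i=3: ✗ (none in [3,5])
  i=4: ✗ (none in [4,6])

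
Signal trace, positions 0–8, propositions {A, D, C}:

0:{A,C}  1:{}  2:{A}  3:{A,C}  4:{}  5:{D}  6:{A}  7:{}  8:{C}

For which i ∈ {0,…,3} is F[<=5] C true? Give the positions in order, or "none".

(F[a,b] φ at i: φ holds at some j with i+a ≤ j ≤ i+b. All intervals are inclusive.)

Evaluate at each i in [0,3]:
  i=0: ✓ (witness j=0)
  i=1: ✓ (witness j=3)
  i=2: ✓ (witness j=3)
  i=3: ✓ (witness j=3)

0, 1, 2, 3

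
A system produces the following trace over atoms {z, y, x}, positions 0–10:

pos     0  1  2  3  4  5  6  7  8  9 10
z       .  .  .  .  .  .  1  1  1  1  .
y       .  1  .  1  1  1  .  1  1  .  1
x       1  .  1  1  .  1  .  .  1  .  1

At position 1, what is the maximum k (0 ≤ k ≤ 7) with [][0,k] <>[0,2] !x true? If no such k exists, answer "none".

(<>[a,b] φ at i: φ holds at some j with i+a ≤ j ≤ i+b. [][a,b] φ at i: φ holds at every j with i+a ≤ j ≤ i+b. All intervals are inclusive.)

<>[0,2] !x must hold from j=1 onward; find where it first fails.
  j=1: holds
  j=2: holds
  j=3: holds
  j=4: holds
  j=5: holds
  j=6: holds
  j=7: holds
  j=8: holds
Holds through j=8; largest k = 7.

7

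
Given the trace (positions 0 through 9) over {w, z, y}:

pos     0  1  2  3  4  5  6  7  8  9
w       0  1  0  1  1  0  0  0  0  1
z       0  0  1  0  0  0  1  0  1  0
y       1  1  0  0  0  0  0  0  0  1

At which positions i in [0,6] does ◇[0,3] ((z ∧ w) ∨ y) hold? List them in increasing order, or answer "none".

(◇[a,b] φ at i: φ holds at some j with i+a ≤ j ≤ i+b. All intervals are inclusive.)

Evaluate at each i in [0,6]:
  i=0: ✓ (witness j=0)
  i=1: ✓ (witness j=1)
  i=2: ✗ (none in [2,5])
  i=3: ✗ (none in [3,6])
  i=4: ✗ (none in [4,7])
  i=5: ✗ (none in [5,8])
  i=6: ✓ (witness j=9)

0, 1, 6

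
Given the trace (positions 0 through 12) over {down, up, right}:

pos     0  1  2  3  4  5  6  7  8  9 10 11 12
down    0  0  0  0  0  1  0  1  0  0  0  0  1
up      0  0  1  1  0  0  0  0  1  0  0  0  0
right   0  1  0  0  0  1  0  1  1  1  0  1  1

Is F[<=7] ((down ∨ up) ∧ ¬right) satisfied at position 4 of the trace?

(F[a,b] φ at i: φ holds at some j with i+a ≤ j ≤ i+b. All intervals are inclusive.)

No

Check ((down ∨ up) ∧ ¬right) at each j in [4,11]:
  j=4: false
  j=5: false
  j=6: false
  j=7: false
  j=8: false
  j=9: false
  j=10: false
  j=11: false
No position in the window satisfies it → formula fails.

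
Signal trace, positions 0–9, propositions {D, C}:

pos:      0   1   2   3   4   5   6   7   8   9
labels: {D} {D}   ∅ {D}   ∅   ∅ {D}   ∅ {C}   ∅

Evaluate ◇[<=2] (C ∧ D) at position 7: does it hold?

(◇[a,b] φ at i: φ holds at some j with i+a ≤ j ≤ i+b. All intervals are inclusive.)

False

Check (C ∧ D) at each j in [7,9]:
  j=7: false
  j=8: false
  j=9: false
No position in the window satisfies it → formula fails.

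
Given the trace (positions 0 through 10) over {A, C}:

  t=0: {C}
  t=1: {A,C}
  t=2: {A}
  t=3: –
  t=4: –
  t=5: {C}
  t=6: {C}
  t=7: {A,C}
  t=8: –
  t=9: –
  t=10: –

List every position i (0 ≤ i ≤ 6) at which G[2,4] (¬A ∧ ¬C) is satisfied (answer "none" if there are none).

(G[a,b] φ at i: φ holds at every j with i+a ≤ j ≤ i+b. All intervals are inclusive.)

6

Evaluate at each i in [0,6]:
  i=0: ✗ (fails at j=2)
  i=1: ✗ (fails at j=5)
  i=2: ✗ (fails at j=5)
  i=3: ✗ (fails at j=5)
  i=4: ✗ (fails at j=6)
  i=5: ✗ (fails at j=7)
  i=6: ✓ (all of [8,10])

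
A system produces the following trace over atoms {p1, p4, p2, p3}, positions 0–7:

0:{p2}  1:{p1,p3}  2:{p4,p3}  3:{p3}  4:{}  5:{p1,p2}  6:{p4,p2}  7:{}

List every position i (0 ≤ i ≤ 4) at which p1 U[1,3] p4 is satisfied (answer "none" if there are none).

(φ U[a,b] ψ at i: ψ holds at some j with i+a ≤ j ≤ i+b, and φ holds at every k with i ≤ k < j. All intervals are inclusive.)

Evaluate at each i in [0,4]:
  i=0: ✗ (lhs fails at k=0 before rhs at j=2)
  i=1: ✓ (rhs at j=2; lhs holds on [1,1])
  i=2: ✗ (no rhs in [3,5])
  i=3: ✗ (lhs fails at k=3 before rhs at j=6)
  i=4: ✗ (lhs fails at k=4 before rhs at j=6)

1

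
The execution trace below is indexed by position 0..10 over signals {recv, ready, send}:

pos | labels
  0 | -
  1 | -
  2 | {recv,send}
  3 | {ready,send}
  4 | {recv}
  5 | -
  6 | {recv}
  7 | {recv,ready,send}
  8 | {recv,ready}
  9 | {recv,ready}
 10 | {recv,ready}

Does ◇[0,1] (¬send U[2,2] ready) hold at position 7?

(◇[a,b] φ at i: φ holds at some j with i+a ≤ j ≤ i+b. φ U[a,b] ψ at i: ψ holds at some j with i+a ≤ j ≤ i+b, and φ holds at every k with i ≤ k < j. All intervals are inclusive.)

Check (¬send U[2,2] ready) at each j in [7,8]:
  j=7: fails
  j=8: holds
Found at j=8 → formula holds.

Holds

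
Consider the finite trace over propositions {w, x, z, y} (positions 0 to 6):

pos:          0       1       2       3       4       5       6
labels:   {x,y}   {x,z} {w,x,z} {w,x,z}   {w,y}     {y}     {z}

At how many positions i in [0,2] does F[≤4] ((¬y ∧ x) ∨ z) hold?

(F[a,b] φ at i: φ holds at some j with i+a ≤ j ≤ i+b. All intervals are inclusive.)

3

Evaluate at each i in [0,2]:
  i=0: ✓ (witness j=1)
  i=1: ✓ (witness j=1)
  i=2: ✓ (witness j=2)
Positions where it holds: {0, 1, 2} → 3.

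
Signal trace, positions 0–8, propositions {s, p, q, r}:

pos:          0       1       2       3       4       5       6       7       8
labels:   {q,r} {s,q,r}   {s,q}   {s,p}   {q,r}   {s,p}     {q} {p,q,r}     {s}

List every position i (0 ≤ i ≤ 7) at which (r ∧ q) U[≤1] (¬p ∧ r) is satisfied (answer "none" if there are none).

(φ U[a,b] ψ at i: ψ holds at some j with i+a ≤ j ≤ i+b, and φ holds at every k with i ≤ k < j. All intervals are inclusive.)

Evaluate at each i in [0,7]:
  i=0: ✓ (rhs at j=0)
  i=1: ✓ (rhs at j=1)
  i=2: ✗ (no rhs in [2,3])
  i=3: ✗ (lhs fails at k=3 before rhs at j=4)
  i=4: ✓ (rhs at j=4)
  i=5: ✗ (no rhs in [5,6])
  i=6: ✗ (no rhs in [6,7])
  i=7: ✗ (no rhs in [7,8])

0, 1, 4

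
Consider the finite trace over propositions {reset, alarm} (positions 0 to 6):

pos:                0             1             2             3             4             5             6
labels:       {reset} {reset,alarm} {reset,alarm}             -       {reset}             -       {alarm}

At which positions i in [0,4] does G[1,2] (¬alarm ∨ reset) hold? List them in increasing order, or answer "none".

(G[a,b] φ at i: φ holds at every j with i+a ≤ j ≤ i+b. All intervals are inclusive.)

0, 1, 2, 3

Evaluate at each i in [0,4]:
  i=0: ✓ (all of [1,2])
  i=1: ✓ (all of [2,3])
  i=2: ✓ (all of [3,4])
  i=3: ✓ (all of [4,5])
  i=4: ✗ (fails at j=6)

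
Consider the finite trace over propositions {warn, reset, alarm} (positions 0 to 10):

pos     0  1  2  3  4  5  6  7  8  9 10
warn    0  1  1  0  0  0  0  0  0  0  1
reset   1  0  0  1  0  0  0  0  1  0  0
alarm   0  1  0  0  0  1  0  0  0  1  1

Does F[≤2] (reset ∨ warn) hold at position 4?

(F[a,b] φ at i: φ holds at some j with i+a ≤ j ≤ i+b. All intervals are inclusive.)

No

Check (reset ∨ warn) at each j in [4,6]:
  j=4: false
  j=5: false
  j=6: false
No position in the window satisfies it → formula fails.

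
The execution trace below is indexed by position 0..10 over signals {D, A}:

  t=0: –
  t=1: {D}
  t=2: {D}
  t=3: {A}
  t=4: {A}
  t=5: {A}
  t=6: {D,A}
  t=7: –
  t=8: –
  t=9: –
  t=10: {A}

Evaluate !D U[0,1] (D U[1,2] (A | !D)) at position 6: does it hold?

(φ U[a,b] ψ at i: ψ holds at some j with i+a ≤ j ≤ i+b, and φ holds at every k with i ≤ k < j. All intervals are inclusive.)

Yes

Need some j in [6,7] with (D U[1,2] (A | !D)), and !D at every k in [6,j-1].
  j=6: (D U[1,2] (A | !D)) holds; no prefix to check → satisfied.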